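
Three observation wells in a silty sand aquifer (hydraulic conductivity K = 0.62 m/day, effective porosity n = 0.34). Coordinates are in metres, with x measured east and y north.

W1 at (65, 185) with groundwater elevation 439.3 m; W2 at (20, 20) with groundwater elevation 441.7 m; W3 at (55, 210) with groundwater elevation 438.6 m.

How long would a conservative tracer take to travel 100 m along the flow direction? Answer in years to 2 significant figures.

With h = a·x + b·y + c and W1 as origin, the differences give:
  (-45)·a + (-165)·b = +2.4
  (-10)·a + 25·b = -0.7
Eliminate b (×25 and ×(-165), subtract): -2775·a = -55.50 → a = ∂h/∂x = +0.02000
Back-substitute: b = ∂h/∂y = -0.02000.
|∇h| = √(0.02000² + -0.02000²) = 0.02828
Seepage velocity v = K·i/n = 0.62 × 0.02828 / 0.34 = 0.05157 m/day.
t = 100 / 0.05157 = 1939 days = 5.31 years.

5.3 years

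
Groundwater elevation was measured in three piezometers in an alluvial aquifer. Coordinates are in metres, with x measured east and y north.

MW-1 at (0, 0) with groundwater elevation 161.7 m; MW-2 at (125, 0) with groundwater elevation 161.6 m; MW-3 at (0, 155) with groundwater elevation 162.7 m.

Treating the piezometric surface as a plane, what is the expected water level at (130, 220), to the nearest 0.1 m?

163.0 m

∂h/∂x = (161.6 − 161.7) / (125 − 0) = -0.0008000
∂h/∂y = (162.7 − 161.7) / (155 − 0) = +0.006452
h(130, 220) = 161.7 + (-0.0008000)·(130) + (+0.006452)·(220) = 161.7 -0.104 +1.419 = 163.015 m.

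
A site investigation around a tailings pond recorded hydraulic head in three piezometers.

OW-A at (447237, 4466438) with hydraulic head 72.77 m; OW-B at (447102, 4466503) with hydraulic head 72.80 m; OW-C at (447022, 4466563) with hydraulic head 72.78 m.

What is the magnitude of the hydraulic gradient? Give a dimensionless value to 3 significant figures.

0.00206

With h = a·x + b·y + c and OW-A as origin, the differences give:
  (-135)·a + 65·b = +0.03
  (-215)·a + 125·b = +0.01
Eliminate b (×125 and ×65, subtract): -2900·a = 3.100 → a = ∂h/∂x = -0.001069
Back-substitute: b = ∂h/∂y = -0.001759.
|∇h| = √(-0.001069² + -0.001759²) = 0.002058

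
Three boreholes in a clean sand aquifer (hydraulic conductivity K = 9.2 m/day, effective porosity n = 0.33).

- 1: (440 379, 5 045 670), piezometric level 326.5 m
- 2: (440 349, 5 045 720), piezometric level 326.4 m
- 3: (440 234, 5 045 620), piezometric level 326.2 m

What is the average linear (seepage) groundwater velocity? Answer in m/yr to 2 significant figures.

24 m/yr

Differences from 1: to 2 (Δx, Δy, Δh) = (-30, 50, -0.1); to 3 = (-145, -50, -0.3).
Solve a·Δx + b·Δy = Δh: det = (-30)·(-50) − (-145)·50 = 8750.
∂h/∂x = [(-0.1)·(-50) − (-0.3)·50] / 8750 = +0.002286
∂h/∂y = [(-30)·(-0.3) − (-145)·(-0.1)] / 8750 = -0.0006286
|∇h| = √(0.002286² + -0.0006286²) = 0.002371
Seepage velocity v = K·i/n = 9.2 × 0.002371 / 0.33 = 0.0661 m/day = 24.14 m/yr.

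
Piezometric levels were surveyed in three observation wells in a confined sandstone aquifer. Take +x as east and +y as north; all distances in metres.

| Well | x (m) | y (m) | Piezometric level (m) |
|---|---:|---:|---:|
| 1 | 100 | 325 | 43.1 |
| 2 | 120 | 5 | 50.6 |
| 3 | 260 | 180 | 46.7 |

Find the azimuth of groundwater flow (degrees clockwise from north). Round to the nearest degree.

Taking 1 as reference: 2−1 = (20, -320, +7.5); 3−1 = (160, -145, +3.6).
Determinant of the coordinate differences = 20·(-145) − 160·(-320) = 48300.
∂h/∂x = [(+7.5)·(-145) − (+3.6)·(-320)] / 48300 = +0.001335
∂h/∂y = [20·(+3.6) − 160·(+7.5)] / 48300 = -0.02335
Flow direction (−∇h) has components (-0.001335 E, +0.02335 N).
Azimuth = atan2(E, N) = atan2(-0.001335, +0.02335) = 356.7° ≈ 357°.

357°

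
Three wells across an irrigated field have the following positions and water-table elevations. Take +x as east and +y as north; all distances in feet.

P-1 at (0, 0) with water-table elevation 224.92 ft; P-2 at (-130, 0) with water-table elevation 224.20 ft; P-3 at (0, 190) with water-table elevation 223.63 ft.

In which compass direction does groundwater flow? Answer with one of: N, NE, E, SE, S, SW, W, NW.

NW

∂h/∂x = (224.20 − 224.92) / (-130 − 0) = +0.005538
∂h/∂y = (223.63 − 224.92) / (190 − 0) = -0.006789
Flow = −∇h = (-0.005538 east, +0.006789 north), which points northwest.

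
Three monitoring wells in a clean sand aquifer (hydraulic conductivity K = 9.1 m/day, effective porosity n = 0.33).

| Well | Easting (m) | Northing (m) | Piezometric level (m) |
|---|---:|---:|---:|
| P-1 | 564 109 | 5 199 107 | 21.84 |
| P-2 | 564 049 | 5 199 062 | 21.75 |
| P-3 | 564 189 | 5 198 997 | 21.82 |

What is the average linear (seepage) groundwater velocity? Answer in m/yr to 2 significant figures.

Three-point gradient (reference P-1): Δ to P-2 = (-60, -45, -0.09), Δ to P-3 = (80, -110, -0.02).
∂h/∂x = +0.0008824, ∂h/∂y = +0.0008235 (det = 10200).
|∇h| = √(0.0008824² + 0.0008235²) = 0.001207
Seepage velocity v = K·i/n = 9.1 × 0.001207 / 0.33 = 0.03328 m/day = 12.16 m/yr.

12 m/yr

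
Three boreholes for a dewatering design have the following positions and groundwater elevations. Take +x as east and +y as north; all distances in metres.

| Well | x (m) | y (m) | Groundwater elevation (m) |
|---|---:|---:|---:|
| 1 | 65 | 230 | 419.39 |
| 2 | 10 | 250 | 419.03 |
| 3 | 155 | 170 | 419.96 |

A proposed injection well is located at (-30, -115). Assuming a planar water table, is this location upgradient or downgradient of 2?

Differences from 1: to 2 (Δx, Δy, Δh) = (-55, 20, -0.36); to 3 = (90, -60, +0.57).
Solve a·Δx + b·Δy = Δh: det = (-55)·(-60) − 90·20 = 1500.
∂h/∂x = [(-0.36)·(-60) − (+0.57)·20] / 1500 = +0.006800
∂h/∂y = [(-55)·(+0.57) − 90·(-0.36)] / 1500 = +0.0007000
Head at (-30, -115) = 419.39 + (+0.006800)·(-95) + (+0.0007000)·(-345) = 418.50 m.
That is lower than the 419.03 m at 2, so the point is downgradient.

downgradient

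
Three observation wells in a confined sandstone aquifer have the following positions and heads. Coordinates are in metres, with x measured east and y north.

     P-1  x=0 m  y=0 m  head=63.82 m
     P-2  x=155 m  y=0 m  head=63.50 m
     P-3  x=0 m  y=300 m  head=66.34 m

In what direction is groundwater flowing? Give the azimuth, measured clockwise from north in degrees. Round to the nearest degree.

∂h/∂x = (63.50 − 63.82) / (155 − 0) = -0.002065
∂h/∂y = (66.34 − 63.82) / (300 − 0) = +0.008400
Flow direction (−∇h) has components (+0.002065 E, -0.008400 N).
Azimuth = atan2(E, N) = atan2(+0.002065, -0.008400) = 166.2° ≈ 166°.

166°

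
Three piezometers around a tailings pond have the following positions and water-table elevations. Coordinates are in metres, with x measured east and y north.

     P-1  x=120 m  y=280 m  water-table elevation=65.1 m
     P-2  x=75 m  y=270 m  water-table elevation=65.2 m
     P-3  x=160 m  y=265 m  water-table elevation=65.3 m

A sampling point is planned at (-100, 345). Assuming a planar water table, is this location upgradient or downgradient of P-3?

With h = a·x + b·y + c and P-1 as origin, the differences give:
  (-45)·a + (-10)·b = +0.1
  40·a + (-15)·b = +0.2
Eliminate b (×(-15) and ×(-10), subtract): 1075·a = 0.50 → a = ∂h/∂x = +0.0004651
Back-substitute: b = ∂h/∂y = -0.01209.
Head at (-100, 345) = 65.1 + (+0.0004651)·(-220) + (-0.01209)·(65) = 64.21 m.
That is lower than the 65.3 m at P-3, so the point is downgradient.

downgradient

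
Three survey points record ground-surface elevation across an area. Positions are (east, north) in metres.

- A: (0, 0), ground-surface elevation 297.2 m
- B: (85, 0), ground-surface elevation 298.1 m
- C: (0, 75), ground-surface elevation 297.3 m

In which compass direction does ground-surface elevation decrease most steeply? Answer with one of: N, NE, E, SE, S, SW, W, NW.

∂z/∂x = (298.1 − 297.2) / (85 − 0) = +0.01059
∂z/∂y = (297.3 − 297.2) / (75 − 0) = +0.001333
Steepest decrease is along −∇f = (-0.01059 E, -0.001333 N) → west.

W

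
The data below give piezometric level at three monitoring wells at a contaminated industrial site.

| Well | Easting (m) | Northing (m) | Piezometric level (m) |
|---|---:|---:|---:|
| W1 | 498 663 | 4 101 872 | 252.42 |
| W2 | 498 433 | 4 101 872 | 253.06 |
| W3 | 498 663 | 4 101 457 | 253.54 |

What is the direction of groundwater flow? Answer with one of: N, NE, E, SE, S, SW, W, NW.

∂h/∂x = (253.06 − 252.42) / (498433 − 498663) = -0.002783
∂h/∂y = (253.54 − 252.42) / (4101457 − 4101872) = -0.002699
Flow = −∇h = (+0.002783 east, +0.002699 north), which points northeast.

NE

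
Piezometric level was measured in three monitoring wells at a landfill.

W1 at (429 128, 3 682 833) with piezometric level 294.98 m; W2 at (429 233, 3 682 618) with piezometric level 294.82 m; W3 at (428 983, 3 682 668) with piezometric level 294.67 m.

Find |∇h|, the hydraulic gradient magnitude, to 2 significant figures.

0.0014

Taking W1 as reference: W2−W1 = (105, -215, -0.16); W3−W1 = (-145, -165, -0.31).
Determinant of the coordinate differences = 105·(-165) − (-145)·(-215) = -48500.
∂h/∂x = [(-0.16)·(-165) − (-0.31)·(-215)] / -48500 = +0.0008299
∂h/∂y = [105·(-0.31) − (-145)·(-0.16)] / -48500 = +0.001149
|∇h| = √(0.0008299² + 0.001149²) = 0.001417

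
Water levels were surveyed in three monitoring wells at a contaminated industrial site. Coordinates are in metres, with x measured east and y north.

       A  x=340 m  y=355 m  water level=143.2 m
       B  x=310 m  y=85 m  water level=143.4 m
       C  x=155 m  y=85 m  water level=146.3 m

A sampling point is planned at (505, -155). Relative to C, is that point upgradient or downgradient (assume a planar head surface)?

With h = a·x + b·y + c and A as origin, the differences give:
  (-30)·a + (-270)·b = +0.2
  (-185)·a + (-270)·b = +3.1
Eliminate b (×(-270) and ×(-270), subtract): -41850·a = 783.00 → a = ∂h/∂x = -0.01871
Back-substitute: b = ∂h/∂y = +0.001338.
Head at (505, -155) = 143.2 + (-0.01871)·(165) + (+0.001338)·(-510) = 139.43 m.
That is lower than the 146.3 m at C, so the point is downgradient.

downgradient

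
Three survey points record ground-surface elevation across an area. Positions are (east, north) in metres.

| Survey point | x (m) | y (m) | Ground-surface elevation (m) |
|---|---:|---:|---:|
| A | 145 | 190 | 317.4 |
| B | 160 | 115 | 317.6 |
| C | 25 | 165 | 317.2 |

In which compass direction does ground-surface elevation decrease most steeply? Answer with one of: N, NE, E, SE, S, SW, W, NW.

NW

Taking A as reference: B−A = (15, -75, +0.2); C−A = (-120, -25, -0.2).
Determinant of the coordinate differences = 15·(-25) − (-120)·(-75) = -9375.
∂z/∂x = [(+0.2)·(-25) − (-0.2)·(-75)] / -9375 = +0.002133
∂z/∂y = [15·(-0.2) − (-120)·(+0.2)] / -9375 = -0.002240
Steepest decrease is along −∇f = (-0.002133 E, +0.002240 N) → northwest.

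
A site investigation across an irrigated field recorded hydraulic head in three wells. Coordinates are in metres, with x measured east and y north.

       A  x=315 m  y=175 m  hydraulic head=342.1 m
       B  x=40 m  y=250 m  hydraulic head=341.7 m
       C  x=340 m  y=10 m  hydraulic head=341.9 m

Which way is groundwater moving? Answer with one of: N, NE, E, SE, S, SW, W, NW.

SW

Taking A as reference: B−A = (-275, 75, -0.4); C−A = (25, -165, -0.2).
Solve a·Δx + b·Δy = Δh: det = (-275)·(-165) − 25·75 = 43500.
∂h/∂x = [(-0.4)·(-165) − (-0.2)·75] / 43500 = +0.001862
∂h/∂y = [(-275)·(-0.2) − 25·(-0.4)] / 43500 = +0.001494
Flow = −∇h = (-0.001862 east, -0.001494 north), which points southwest.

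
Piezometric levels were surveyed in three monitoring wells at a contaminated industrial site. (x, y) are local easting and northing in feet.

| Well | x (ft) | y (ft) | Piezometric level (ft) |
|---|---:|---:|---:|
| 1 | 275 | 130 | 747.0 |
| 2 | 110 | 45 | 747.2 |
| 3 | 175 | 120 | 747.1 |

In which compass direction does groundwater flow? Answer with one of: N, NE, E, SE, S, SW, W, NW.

Three-point gradient (reference 1): Δ to 2 = (-165, -85, +0.2), Δ to 3 = (-100, -10, +0.1).
∂h/∂x = -0.0009489, ∂h/∂y = -0.0005109 (det = -6850).
Flow = −∇h = (+0.0009489 east, +0.0005109 north), which points northeast.

NE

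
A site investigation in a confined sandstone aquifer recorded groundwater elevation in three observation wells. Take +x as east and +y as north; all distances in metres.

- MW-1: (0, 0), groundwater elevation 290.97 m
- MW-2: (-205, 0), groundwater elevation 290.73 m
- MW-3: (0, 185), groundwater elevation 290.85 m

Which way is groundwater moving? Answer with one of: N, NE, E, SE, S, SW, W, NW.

NW

∂h/∂x = (290.73 − 290.97) / (-205 − 0) = +0.001171
∂h/∂y = (290.85 − 290.97) / (185 − 0) = -0.0006486
Flow = −∇h = (-0.001171 east, +0.0006486 north), which points northwest.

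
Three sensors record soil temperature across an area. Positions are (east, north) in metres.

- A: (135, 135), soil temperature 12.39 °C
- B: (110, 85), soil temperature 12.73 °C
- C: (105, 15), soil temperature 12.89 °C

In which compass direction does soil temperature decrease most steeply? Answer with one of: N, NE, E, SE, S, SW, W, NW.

Differences from A: to B (Δx, Δy, Δh) = (-25, -50, +0.34); to C = (-30, -120, +0.50).
Solve a·Δx + b·Δy = ΔT: det = (-25)·(-120) − (-30)·(-50) = 1500.
∂T/∂x = [(+0.34)·(-120) − (+0.50)·(-50)] / 1500 = -0.01053
∂T/∂y = [(-25)·(+0.50) − (-30)·(+0.34)] / 1500 = -0.001533
Steepest decrease is along −∇f = (+0.01053 E, +0.001533 N) → east.

E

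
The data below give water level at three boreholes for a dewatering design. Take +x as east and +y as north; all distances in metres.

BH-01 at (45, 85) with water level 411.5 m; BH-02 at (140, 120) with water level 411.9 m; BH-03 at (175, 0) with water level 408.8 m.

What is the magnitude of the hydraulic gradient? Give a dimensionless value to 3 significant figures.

0.0249

With h = a·x + b·y + c and BH-01 as origin, the differences give:
  95·a + 35·b = +0.4
  130·a + (-85)·b = -2.7
Eliminate b (×(-85) and ×35, subtract): -12625·a = 60.50 → a = ∂h/∂x = -0.004792
Back-substitute: b = ∂h/∂y = +0.02444.
|∇h| = √(-0.004792² + 0.02444²) = 0.02491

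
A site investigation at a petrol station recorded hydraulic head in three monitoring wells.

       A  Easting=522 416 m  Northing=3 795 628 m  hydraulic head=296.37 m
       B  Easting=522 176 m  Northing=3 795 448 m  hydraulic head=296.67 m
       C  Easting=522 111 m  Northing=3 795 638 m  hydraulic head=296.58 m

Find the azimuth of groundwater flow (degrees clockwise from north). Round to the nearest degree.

045°

With h = a·x + b·y + c and A as origin, the differences give:
  (-240)·a + (-180)·b = +0.30
  (-305)·a + 10·b = +0.21
Eliminate b (×10 and ×(-180), subtract): -57300·a = 40.800 → a = ∂h/∂x = -0.0007120
Back-substitute: b = ∂h/∂y = -0.0007173.
Flow direction (−∇h) has components (+0.0007120 E, +0.0007173 N).
Azimuth = atan2(E, N) = atan2(+0.0007120, +0.0007173) = 44.8° ≈ 045°.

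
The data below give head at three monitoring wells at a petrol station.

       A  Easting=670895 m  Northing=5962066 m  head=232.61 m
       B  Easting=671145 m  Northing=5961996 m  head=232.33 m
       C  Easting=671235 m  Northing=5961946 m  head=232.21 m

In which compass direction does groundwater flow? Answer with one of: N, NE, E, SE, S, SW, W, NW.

Three-point gradient (reference A): Δ to B = (250, -70, -0.28), Δ to C = (340, -120, -0.40).
∂h/∂x = -0.0009032, ∂h/∂y = +0.0007742 (det = -6200).
Flow = −∇h = (+0.0009032 east, -0.0007742 north), which points southeast.

SE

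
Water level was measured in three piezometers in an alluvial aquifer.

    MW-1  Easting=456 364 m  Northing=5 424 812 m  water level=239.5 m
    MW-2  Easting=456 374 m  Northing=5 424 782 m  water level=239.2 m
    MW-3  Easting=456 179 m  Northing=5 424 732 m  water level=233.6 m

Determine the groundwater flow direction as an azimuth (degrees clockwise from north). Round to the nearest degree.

233°

With h = a·x + b·y + c and MW-1 as origin, the differences give:
  10·a + (-30)·b = -0.3
  (-185)·a + (-80)·b = -5.9
Eliminate b (×(-80) and ×(-30), subtract): -6350·a = -153.00 → a = ∂h/∂x = +0.02409
Back-substitute: b = ∂h/∂y = +0.01803.
Flow direction (−∇h) has components (-0.02409 E, -0.01803 N).
Azimuth = atan2(E, N) = atan2(-0.02409, -0.01803) = 233.2° ≈ 233°.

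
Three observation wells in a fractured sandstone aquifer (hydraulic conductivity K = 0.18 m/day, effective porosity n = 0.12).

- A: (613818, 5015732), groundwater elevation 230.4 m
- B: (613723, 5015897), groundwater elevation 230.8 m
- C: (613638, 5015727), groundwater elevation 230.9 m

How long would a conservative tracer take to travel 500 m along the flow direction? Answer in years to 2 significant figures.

310 years

With h = a·x + b·y + c and A as origin, the differences give:
  (-95)·a + 165·b = +0.4
  (-180)·a + (-5)·b = +0.5
Eliminate b (×(-5) and ×165, subtract): 30175·a = -84.50 → a = ∂h/∂x = -0.002800
Back-substitute: b = ∂h/∂y = +0.0008119.
|∇h| = √(-0.002800² + 0.0008119²) = 0.002915
Seepage velocity v = K·i/n = 0.18 × 0.002915 / 0.12 = 0.004373 m/day.
t = 500 / 0.004373 = 1.143e+05 days = 313 years.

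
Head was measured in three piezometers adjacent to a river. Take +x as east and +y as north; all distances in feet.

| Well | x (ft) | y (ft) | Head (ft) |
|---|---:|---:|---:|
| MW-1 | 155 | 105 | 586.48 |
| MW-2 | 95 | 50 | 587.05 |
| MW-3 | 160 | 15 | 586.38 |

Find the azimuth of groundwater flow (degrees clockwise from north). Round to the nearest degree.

093°

Differences from MW-1: to MW-2 (Δx, Δy, Δh) = (-60, -55, +0.57); to MW-3 = (5, -90, -0.10).
Solve a·Δx + b·Δy = Δh: det = (-60)·(-90) − 5·(-55) = 5675.
∂h/∂x = [(+0.57)·(-90) − (-0.10)·(-55)] / 5675 = -0.01001
∂h/∂y = [(-60)·(-0.10) − 5·(+0.57)] / 5675 = +0.0005551
Flow direction (−∇h) has components (+0.01001 E, -0.0005551 N).
Azimuth = atan2(E, N) = atan2(+0.01001, -0.0005551) = 93.2° ≈ 093°.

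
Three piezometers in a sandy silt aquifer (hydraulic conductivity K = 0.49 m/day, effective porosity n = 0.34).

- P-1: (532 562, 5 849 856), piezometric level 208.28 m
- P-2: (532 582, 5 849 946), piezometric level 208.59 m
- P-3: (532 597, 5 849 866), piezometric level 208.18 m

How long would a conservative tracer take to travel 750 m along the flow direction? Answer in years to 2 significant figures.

Taking P-1 as reference: P-2−P-1 = (20, 90, +0.31); P-3−P-1 = (35, 10, -0.10).
Determinant of the coordinate differences = 20·10 − 35·90 = -2950.
∂h/∂x = [(+0.31)·10 − (-0.10)·90] / -2950 = -0.004102
∂h/∂y = [20·(-0.10) − 35·(+0.31)] / -2950 = +0.004356
|∇h| = √(-0.004102² + 0.004356²) = 0.005983
Seepage velocity v = K·i/n = 0.49 × 0.005983 / 0.34 = 0.008623 m/day.
t = 750 / 0.008623 = 8.698e+04 days = 238 years.

240 years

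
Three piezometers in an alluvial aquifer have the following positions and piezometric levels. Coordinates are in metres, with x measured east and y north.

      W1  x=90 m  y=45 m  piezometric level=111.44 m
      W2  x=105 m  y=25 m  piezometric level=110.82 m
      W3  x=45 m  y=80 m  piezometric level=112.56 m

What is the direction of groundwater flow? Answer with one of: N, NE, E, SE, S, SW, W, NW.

S

Differences from W1: to W2 (Δx, Δy, Δh) = (15, -20, -0.62); to W3 = (-45, 35, +1.12).
Determinant of the coordinate differences = 15·35 − (-45)·(-20) = -375.
∂h/∂x = [(-0.62)·35 − (+1.12)·(-20)] / -375 = -0.001867
∂h/∂y = [15·(+1.12) − (-45)·(-0.62)] / -375 = +0.02960
Flow = −∇h = (+0.001867 east, -0.02960 north), which points south.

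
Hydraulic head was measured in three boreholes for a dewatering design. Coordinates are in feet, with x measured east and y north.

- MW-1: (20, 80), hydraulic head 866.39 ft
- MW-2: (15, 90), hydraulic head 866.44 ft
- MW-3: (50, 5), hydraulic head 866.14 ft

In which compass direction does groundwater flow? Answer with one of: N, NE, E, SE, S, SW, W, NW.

Taking MW-1 as reference: MW-2−MW-1 = (-5, 10, +0.05); MW-3−MW-1 = (30, -75, -0.25).
Solve a·Δx + b·Δy = Δh: det = (-5)·(-75) − 30·10 = 75.
∂h/∂x = [(+0.05)·(-75) − (-0.25)·10] / 75 = -0.01667
∂h/∂y = [(-5)·(-0.25) − 30·(+0.05)] / 75 = -0.003333
Flow = −∇h = (+0.01667 east, +0.003333 north), which points east.

E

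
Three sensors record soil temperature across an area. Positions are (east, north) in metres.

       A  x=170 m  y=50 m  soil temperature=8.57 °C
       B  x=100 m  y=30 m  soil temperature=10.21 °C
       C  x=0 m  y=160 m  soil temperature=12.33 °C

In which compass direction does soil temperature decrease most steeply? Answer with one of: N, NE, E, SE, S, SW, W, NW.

E

Taking A as reference: B−A = (-70, -20, +1.64); C−A = (-170, 110, +3.76).
Determinant of the coordinate differences = (-70)·110 − (-170)·(-20) = -11100.
∂T/∂x = [(+1.64)·110 − (+3.76)·(-20)] / -11100 = -0.02303
∂T/∂y = [(-70)·(+3.76) − (-170)·(+1.64)] / -11100 = -0.001405
Steepest decrease is along −∇f = (+0.02303 E, +0.001405 N) → east.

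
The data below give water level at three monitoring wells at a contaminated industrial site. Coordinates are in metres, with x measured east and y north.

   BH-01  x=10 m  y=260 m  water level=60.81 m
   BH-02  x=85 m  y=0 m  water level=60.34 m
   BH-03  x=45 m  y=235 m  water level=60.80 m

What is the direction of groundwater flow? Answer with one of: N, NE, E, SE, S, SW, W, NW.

SW

Differences from BH-01: to BH-02 (Δx, Δy, Δh) = (75, -260, -0.47); to BH-03 = (35, -25, -0.01).
Solve a·Δx + b·Δy = Δh: det = 75·(-25) − 35·(-260) = 7225.
∂h/∂x = [(-0.47)·(-25) − (-0.01)·(-260)] / 7225 = +0.001266
∂h/∂y = [75·(-0.01) − 35·(-0.47)] / 7225 = +0.002173
Flow = −∇h = (-0.001266 east, -0.002173 north), which points southwest.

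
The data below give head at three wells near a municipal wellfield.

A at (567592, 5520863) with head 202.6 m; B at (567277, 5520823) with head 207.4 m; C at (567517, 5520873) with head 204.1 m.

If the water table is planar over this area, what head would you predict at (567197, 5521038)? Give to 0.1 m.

212.7 m

With h = a·x + b·y + c and A as origin, the differences give:
  (-315)·a + (-40)·b = +4.8
  (-75)·a + 10·b = +1.5
Eliminate b (×10 and ×(-40), subtract): -6150·a = 108.00 → a = ∂h/∂x = -0.01756
Back-substitute: b = ∂h/∂y = +0.01829.
h(567197, 5521038) = 202.6 + (-0.01756)·(-395) + (+0.01829)·(175) = 202.6 +6.937 +3.201 = 212.738 m.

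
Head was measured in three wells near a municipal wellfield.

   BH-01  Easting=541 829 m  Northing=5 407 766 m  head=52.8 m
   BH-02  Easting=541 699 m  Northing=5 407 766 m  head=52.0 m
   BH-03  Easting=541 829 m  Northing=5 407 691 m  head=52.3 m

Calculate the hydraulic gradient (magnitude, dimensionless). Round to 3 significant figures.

∂h/∂x = (52.0 − 52.8) / (541699 − 541829) = +0.006154
∂h/∂y = (52.3 − 52.8) / (5407691 − 5407766) = +0.006667
|∇h| = √(0.006154² + 0.006667²) = 0.009073

0.00907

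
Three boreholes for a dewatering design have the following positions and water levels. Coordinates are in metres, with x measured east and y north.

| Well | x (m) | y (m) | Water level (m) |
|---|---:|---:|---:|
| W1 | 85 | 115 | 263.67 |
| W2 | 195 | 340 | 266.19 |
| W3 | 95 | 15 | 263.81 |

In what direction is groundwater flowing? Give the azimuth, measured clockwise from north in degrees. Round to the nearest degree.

Differences from W1: to W2 (Δx, Δy, Δh) = (110, 225, +2.52); to W3 = (10, -100, +0.14).
Solve a·Δx + b·Δy = Δh: det = 110·(-100) − 10·225 = -13250.
∂h/∂x = [(+2.52)·(-100) − (+0.14)·225] / -13250 = +0.02140
∂h/∂y = [110·(+0.14) − 10·(+2.52)] / -13250 = +0.0007396
Flow direction (−∇h) has components (-0.02140 E, -0.0007396 N).
Azimuth = atan2(E, N) = atan2(-0.02140, -0.0007396) = 268.0° ≈ 268°.

268°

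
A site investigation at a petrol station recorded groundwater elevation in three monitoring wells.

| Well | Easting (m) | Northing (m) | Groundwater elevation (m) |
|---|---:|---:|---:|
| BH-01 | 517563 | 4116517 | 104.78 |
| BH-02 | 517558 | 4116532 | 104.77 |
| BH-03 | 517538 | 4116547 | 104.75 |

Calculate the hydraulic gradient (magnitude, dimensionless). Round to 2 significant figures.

0.00080

With h = a·x + b·y + c and BH-01 as origin, the differences give:
  (-5)·a + 15·b = -0.01
  (-25)·a + 30·b = -0.03
Eliminate b (×30 and ×15, subtract): 225·a = 0.150 → a = ∂h/∂x = +0.0006667
Back-substitute: b = ∂h/∂y = -0.0004444.
|∇h| = √(0.0006667² + -0.0004444²) = 0.0008012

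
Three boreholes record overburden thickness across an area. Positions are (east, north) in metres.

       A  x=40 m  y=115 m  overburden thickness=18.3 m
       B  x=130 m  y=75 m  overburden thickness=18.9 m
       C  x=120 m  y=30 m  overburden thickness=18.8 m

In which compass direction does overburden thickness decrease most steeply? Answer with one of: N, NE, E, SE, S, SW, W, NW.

W

Taking A as reference: B−A = (90, -40, +0.6); C−A = (80, -85, +0.5).
Determinant of the coordinate differences = 90·(-85) − 80·(-40) = -4450.
∂d/∂x = [(+0.6)·(-85) − (+0.5)·(-40)] / -4450 = +0.006966
∂d/∂y = [90·(+0.5) − 80·(+0.6)] / -4450 = +0.0006742
Steepest decrease is along −∇f = (-0.006966 E, -0.0006742 N) → west.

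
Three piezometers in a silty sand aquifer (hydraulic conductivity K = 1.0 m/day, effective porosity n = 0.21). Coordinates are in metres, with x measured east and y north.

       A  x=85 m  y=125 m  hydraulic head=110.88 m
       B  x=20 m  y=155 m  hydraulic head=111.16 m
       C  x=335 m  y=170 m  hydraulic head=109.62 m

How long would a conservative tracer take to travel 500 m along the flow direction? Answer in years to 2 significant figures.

58 years

Three-point gradient (reference A): Δ to B = (-65, 30, +0.28), Δ to C = (250, 45, -1.26).
∂h/∂x = -0.004835, ∂h/∂y = -0.001141 (det = -10425).
|∇h| = √(-0.004835² + -0.001141²) = 0.004968
Seepage velocity v = K·i/n = 1.0 × 0.004968 / 0.21 = 0.02366 m/day.
t = 500 / 0.02366 = 2.113e+04 days = 57.9 years.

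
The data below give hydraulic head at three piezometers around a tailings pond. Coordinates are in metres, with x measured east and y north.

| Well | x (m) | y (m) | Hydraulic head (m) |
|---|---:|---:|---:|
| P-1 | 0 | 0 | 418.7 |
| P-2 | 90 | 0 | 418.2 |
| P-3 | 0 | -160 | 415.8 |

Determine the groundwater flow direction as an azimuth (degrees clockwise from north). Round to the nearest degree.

163°

∂h/∂x = (418.2 − 418.7) / (90 − 0) = -0.005556
∂h/∂y = (415.8 − 418.7) / (-160 − 0) = +0.01812
Flow direction (−∇h) has components (+0.005556 E, -0.01812 N).
Azimuth = atan2(E, N) = atan2(+0.005556, -0.01812) = 163.0° ≈ 163°.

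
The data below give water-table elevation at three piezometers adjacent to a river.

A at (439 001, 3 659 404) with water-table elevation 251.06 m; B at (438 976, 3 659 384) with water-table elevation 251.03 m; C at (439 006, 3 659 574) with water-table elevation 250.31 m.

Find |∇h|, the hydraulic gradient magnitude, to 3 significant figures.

0.00665

Three-point gradient (reference A): Δ to B = (-25, -20, -0.03), Δ to C = (5, 170, -0.75).
∂h/∂x = +0.004843, ∂h/∂y = -0.004554 (det = -4150).
|∇h| = √(0.004843² + -0.004554²) = 0.006648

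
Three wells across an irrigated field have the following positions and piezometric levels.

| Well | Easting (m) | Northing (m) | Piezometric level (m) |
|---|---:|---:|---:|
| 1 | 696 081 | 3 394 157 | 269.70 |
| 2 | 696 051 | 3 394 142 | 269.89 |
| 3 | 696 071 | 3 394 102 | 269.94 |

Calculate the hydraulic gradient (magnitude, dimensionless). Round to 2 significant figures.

0.0058

Differences from 1: to 2 (Δx, Δy, Δh) = (-30, -15, +0.19); to 3 = (-10, -55, +0.24).
Solve a·Δx + b·Δy = Δh: det = (-30)·(-55) − (-10)·(-15) = 1500.
∂h/∂x = [(+0.19)·(-55) − (+0.24)·(-15)] / 1500 = -0.004567
∂h/∂y = [(-30)·(+0.24) − (-10)·(+0.19)] / 1500 = -0.003533
|∇h| = √(-0.004567² + -0.003533²) = 0.005774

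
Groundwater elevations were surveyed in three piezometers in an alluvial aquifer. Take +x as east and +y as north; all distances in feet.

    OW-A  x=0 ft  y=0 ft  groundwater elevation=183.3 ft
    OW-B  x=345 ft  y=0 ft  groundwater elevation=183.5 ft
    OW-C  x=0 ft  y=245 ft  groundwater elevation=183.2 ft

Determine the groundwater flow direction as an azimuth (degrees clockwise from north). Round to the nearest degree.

305°

∂h/∂x = (183.5 − 183.3) / (345 − 0) = +0.0005797
∂h/∂y = (183.2 − 183.3) / (245 − 0) = -0.0004082
Flow direction (−∇h) has components (-0.0005797 E, +0.0004082 N).
Azimuth = atan2(E, N) = atan2(-0.0005797, +0.0004082) = 305.1° ≈ 305°.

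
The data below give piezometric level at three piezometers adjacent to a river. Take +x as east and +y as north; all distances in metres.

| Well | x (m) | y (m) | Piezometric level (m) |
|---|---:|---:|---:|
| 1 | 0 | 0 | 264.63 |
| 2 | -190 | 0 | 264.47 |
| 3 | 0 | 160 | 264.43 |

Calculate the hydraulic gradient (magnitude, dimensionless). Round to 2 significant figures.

0.0015

∂h/∂x = (264.47 − 264.63) / (-190 − 0) = +0.0008421
∂h/∂y = (264.43 − 264.63) / (160 − 0) = -0.001250
|∇h| = √(0.0008421² + -0.001250²) = 0.001507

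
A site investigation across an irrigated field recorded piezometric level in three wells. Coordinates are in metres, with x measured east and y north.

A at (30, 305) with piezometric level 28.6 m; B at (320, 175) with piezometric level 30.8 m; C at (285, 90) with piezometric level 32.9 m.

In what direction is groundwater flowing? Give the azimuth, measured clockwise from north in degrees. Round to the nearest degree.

With h = a·x + b·y + c and A as origin, the differences give:
  290·a + (-130)·b = +2.2
  255·a + (-215)·b = +4.3
Eliminate b (×(-215) and ×(-130), subtract): -29200·a = 86.00 → a = ∂h/∂x = -0.002945
Back-substitute: b = ∂h/∂y = -0.02349.
Flow direction (−∇h) has components (+0.002945 E, +0.02349 N).
Azimuth = atan2(E, N) = atan2(+0.002945, +0.02349) = 7.1° ≈ 007°.

007°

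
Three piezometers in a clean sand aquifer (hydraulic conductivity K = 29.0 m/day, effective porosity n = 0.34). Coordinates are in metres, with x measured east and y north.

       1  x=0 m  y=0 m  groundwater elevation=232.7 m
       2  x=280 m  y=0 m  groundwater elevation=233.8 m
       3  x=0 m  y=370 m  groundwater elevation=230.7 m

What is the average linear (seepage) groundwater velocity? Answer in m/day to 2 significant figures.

∂h/∂x = (233.8 − 232.7) / (280 − 0) = +0.003929
∂h/∂y = (230.7 − 232.7) / (370 − 0) = -0.005405
|∇h| = √(0.003929² + -0.005405²) = 0.006682
Seepage velocity v = K·i/n = 29.0 × 0.006682 / 0.34 = 0.5699 m/day.

0.57 m/day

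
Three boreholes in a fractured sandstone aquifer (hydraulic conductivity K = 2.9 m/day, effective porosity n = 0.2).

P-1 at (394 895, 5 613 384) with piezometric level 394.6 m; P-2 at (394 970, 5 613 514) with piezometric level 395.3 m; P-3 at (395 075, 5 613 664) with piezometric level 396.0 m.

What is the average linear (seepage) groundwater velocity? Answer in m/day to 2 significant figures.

With h = a·x + b·y + c and P-1 as origin, the differences give:
  75·a + 130·b = +0.7
  180·a + 280·b = +1.4
Eliminate b (×280 and ×130, subtract): -2400·a = 14.00 → a = ∂h/∂x = -0.005833
Back-substitute: b = ∂h/∂y = +0.008750.
|∇h| = √(-0.005833² + 0.008750²) = 0.01052
Seepage velocity v = K·i/n = 2.9 × 0.01052 / 0.2 = 0.1525 m/day.

0.15 m/day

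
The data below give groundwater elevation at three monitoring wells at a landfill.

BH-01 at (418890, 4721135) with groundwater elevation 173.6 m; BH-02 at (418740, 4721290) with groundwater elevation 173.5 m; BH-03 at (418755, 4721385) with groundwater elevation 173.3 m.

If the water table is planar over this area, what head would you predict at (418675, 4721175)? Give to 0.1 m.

Three-point gradient (reference BH-01): Δ to BH-02 = (-150, 155, -0.1), Δ to BH-03 = (-135, 250, -0.3).
∂h/∂x = -0.001297, ∂h/∂y = -0.001900 (det = -16575).
h(418675, 4721175) = 173.6 + (-0.001297)·(-215) + (-0.001900)·(40) = 173.6 +0.279 -0.076 = 173.803 m.

173.8 m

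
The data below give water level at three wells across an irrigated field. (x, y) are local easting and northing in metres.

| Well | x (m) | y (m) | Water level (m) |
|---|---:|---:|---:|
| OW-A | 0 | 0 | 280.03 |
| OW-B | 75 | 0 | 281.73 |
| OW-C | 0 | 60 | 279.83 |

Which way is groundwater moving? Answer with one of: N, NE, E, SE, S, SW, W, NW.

W

∂h/∂x = (281.73 − 280.03) / (75 − 0) = +0.02267
∂h/∂y = (279.83 − 280.03) / (60 − 0) = -0.003333
Flow = −∇h = (-0.02267 east, +0.003333 north), which points west.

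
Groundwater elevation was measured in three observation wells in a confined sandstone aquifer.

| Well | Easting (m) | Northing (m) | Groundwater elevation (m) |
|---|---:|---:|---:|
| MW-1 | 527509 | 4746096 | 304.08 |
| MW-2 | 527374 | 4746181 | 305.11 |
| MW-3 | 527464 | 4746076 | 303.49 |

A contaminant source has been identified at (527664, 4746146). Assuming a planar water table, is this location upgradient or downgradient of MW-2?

upgradient

Differences from MW-1: to MW-2 (Δx, Δy, Δh) = (-135, 85, +1.03); to MW-3 = (-45, -20, -0.59).
Determinant of the coordinate differences = (-135)·(-20) − (-45)·85 = 6525.
∂h/∂x = [(+1.03)·(-20) − (-0.59)·85] / 6525 = +0.004529
∂h/∂y = [(-135)·(-0.59) − (-45)·(+1.03)] / 6525 = +0.01931
Head at (527664, 4746146) = 304.08 + (+0.004529)·(155) + (+0.01931)·(50) = 305.75 m.
That is higher than the 305.11 m at MW-2, so the point is upgradient.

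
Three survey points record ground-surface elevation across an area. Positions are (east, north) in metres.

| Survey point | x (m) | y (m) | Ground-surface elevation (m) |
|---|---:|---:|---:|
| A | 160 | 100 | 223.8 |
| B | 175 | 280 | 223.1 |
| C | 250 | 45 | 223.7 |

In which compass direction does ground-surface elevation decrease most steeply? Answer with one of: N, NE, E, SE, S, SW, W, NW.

Differences from A: to B (Δx, Δy, Δh) = (15, 180, -0.7); to C = (90, -55, -0.1).
Determinant of the coordinate differences = 15·(-55) − 90·180 = -17025.
∂z/∂x = [(-0.7)·(-55) − (-0.1)·180] / -17025 = -0.003319
∂z/∂y = [15·(-0.1) − 90·(-0.7)] / -17025 = -0.003612
Steepest decrease is along −∇f = (+0.003319 E, +0.003612 N) → northeast.

NE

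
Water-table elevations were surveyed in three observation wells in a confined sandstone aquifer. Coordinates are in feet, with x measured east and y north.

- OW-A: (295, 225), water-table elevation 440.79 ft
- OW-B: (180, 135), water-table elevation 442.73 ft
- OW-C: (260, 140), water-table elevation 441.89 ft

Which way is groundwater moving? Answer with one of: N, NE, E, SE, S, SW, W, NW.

Taking OW-A as reference: OW-B−OW-A = (-115, -90, +1.94); OW-C−OW-A = (-35, -85, +1.10).
Determinant of the coordinate differences = (-115)·(-85) − (-35)·(-90) = 6625.
∂h/∂x = [(+1.94)·(-85) − (+1.10)·(-90)] / 6625 = -0.009947
∂h/∂y = [(-115)·(+1.10) − (-35)·(+1.94)] / 6625 = -0.008845
Flow = −∇h = (+0.009947 east, +0.008845 north), which points northeast.

NE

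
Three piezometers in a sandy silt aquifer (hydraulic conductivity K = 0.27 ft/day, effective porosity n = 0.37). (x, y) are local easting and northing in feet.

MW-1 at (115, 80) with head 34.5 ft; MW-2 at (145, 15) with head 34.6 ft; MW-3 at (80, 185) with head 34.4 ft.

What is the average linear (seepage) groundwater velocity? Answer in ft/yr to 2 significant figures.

1.2 ft/yr

With h = a·x + b·y + c and MW-1 as origin, the differences give:
  30·a + (-65)·b = +0.1
  (-35)·a + 105·b = -0.1
Eliminate b (×105 and ×(-65), subtract): 875·a = 4.00 → a = ∂h/∂x = +0.004571
Back-substitute: b = ∂h/∂y = +0.0005714.
|∇h| = √(0.004571² + 0.0005714²) = 0.004607
Seepage velocity v = K·i/n = 0.27 × 0.004607 / 0.37 = 0.003362 ft/day = 1.228 ft/yr.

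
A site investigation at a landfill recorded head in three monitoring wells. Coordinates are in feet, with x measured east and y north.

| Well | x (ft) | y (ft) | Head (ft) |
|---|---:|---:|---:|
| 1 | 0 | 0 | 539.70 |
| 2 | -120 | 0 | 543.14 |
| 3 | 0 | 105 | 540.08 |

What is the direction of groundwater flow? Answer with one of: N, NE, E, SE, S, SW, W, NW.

E

∂h/∂x = (543.14 − 539.70) / (-120 − 0) = -0.02867
∂h/∂y = (540.08 − 539.70) / (105 − 0) = +0.003619
Flow = −∇h = (+0.02867 east, -0.003619 north), which points east.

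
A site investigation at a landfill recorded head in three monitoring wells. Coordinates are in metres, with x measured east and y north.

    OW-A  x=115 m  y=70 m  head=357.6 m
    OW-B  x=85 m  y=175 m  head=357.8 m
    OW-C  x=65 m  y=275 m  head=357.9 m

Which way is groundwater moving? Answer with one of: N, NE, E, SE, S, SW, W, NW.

E

Taking OW-A as reference: OW-B−OW-A = (-30, 105, +0.2); OW-C−OW-A = (-50, 205, +0.3).
Determinant of the coordinate differences = (-30)·205 − (-50)·105 = -900.
∂h/∂x = [(+0.2)·205 − (+0.3)·105] / -900 = -0.01056
∂h/∂y = [(-30)·(+0.3) − (-50)·(+0.2)] / -900 = -0.001111
Flow = −∇h = (+0.01056 east, +0.001111 north), which points east.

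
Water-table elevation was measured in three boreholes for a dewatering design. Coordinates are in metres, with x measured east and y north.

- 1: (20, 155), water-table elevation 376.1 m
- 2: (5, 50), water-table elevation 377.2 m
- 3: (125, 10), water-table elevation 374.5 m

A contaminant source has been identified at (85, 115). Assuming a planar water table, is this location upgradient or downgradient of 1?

downgradient

Taking 1 as reference: 2−1 = (-15, -105, +1.1); 3−1 = (105, -145, -1.6).
Solve a·Δx + b·Δy = Δh: det = (-15)·(-145) − 105·(-105) = 13200.
∂h/∂x = [(+1.1)·(-145) − (-1.6)·(-105)] / 13200 = -0.02481
∂h/∂y = [(-15)·(-1.6) − 105·(+1.1)] / 13200 = -0.006932
Head at (85, 115) = 376.1 + (-0.02481)·(65) + (-0.006932)·(-40) = 374.76 m.
That is lower than the 376.1 m at 1, so the point is downgradient.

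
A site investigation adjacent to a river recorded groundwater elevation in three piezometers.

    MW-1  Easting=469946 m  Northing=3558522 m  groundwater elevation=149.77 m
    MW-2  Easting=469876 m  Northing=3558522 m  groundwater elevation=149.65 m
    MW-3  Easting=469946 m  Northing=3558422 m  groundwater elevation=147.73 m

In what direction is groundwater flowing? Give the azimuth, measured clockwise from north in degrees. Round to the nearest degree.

185°

∂h/∂x = (149.65 − 149.77) / (469876 − 469946) = +0.001714
∂h/∂y = (147.73 − 149.77) / (3558422 − 3558522) = +0.02040
Flow direction (−∇h) has components (-0.001714 E, -0.02040 N).
Azimuth = atan2(E, N) = atan2(-0.001714, -0.02040) = 184.8° ≈ 185°.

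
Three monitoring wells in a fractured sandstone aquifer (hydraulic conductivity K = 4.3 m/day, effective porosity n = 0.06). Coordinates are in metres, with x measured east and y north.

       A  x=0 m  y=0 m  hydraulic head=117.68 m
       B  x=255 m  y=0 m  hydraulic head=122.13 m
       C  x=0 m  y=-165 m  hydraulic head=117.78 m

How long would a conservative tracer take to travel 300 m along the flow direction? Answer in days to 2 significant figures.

∂h/∂x = (122.13 − 117.68) / (255 − 0) = +0.01745
∂h/∂y = (117.78 − 117.68) / (-165 − 0) = -0.0006061
|∇h| = √(0.01745² + -0.0006061²) = 0.01746
Seepage velocity v = K·i/n = 4.3 × 0.01746 / 0.06 = 1.251 m/day.
t = 300 / 1.251 = 239.8 days.

240 days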